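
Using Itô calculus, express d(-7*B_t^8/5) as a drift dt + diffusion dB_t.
d(-7*B_t^8/5) = (-196*B_t^6/5) dt + (-56*B_t^7/5) dB_t

Itô's formula for f(B_t) gives d f(B_t) = f'(B_t) dB_t + (1/2) f''(B_t) dt. Compute derivatives of f(x) = -7*x^8/5:
  f'(x)  = -56*x^7/5
  f''(x) = -392*x^6/5
Substitute x = B_t and multiply the f'' term by 1/2:
  drift     = (1/2) * (-392*x^6/5) evaluated at B_t = -196*B_t^6/5
  diffusion = (-56*x^7/5) evaluated at B_t = -56*B_t^7/5
Therefore d(-7*B_t^8/5) = (-196*B_t^6/5) dt + (-56*B_t^7/5) dB_t.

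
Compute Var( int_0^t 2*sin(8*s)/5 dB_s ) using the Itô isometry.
Var = 2*t/25 - sin(8*t)*cos(8*t)/100

The Itô integral of a deterministic integrand f(s) has mean 0 because each increment f(s) * (B_{s+ds} - B_s) has mean 0. By the Itô isometry:
  Var( int_0^t f(s) dB_s ) = E[ (int_0^t f(s) dB_s)^2 ] = int_0^t f(s)^2 ds.
Here f(s) = 2*sin(8*s)/5, so f(s)^2 = 4*sin(8*s)^2/25. Integrate:
  int_0^t (4*sin(8*s)^2/25) ds = 2*t/25 - sin(8*t)*cos(8*t)/100.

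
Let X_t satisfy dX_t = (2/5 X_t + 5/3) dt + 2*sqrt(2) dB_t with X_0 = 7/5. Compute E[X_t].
E[X_t] = 167*exp(2*t/5)/30 - 25/6

Taking expectations and using E[dB_t] = 0, the mean m(t) = E[X_t] satisfies the ODE m'(t) = a m(t) + b with m(0) = x_0. With a = 2/5, b = 5/3, x_0 = 7/5, the solution is
  m(t) = x_0 * exp(a t) + (b/a) * (exp(a t) - 1)
       = (7/5) * exp((2/5) t) + ((5/3)/(2/5)) * (exp((2/5) t) - 1)
       = 167*exp(2*t/5)/30 - 25/6.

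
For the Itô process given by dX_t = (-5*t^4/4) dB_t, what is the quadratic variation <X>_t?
<X>_t = 25*t^9/144

For an Itô process dX_t = a(t) dt + b(t) dB_t, the quadratic variation is <X>_t = int_0^t b(s)^2 ds (the drift term does not contribute). Here b(s) = -5*s^4/4, so
  b(s)^2 = 25*s^8/16.
Integrating from 0 to t:
  <X>_t = int_0^t (25*s^8/16) ds = 25*t^9/144.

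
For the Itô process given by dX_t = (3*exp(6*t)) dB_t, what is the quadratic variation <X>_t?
<X>_t = 3*exp(12*t)/4 - 3/4

For an Itô process dX_t = a(t) dt + b(t) dB_t, the quadratic variation is <X>_t = int_0^t b(s)^2 ds (the drift term does not contribute). Here b(s) = 3*exp(6*s), so
  b(s)^2 = 9*exp(12*s).
Integrating from 0 to t:
  <X>_t = int_0^t (9*exp(12*s)) ds = 3*exp(12*t)/4 - 3/4.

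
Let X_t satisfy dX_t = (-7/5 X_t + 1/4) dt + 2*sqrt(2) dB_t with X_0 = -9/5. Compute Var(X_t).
Var(X_t) = 20/7 - 20*exp(-14*t/5)/7

The variance V(t) = Var(X_t) satisfies V'(t) = 2 a V(t) + c^2 with V(0) = 0 (drift coefficient is linear in X, diffusion is constant). With a = -7/5, c = 2*sqrt(2), the solution is
  V(t) = (c^2 / (2 a)) * (exp(2 a t) - 1)
       = ((2*sqrt(2))^2 / (2*(-7/5))) * (exp((-14/5) t) - 1)
       = 20/7 - 20*exp(-14*t/5)/7.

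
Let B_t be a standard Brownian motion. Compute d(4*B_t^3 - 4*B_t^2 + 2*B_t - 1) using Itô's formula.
d(4*B_t^3 - 4*B_t^2 + 2*B_t - 1) = (12*B_t - 4) dt + (12*B_t^2 - 8*B_t + 2) dB_t

Itô's formula for f(B_t) gives d f(B_t) = f'(B_t) dB_t + (1/2) f''(B_t) dt. Compute derivatives of f(x) = 4*x^3 - 4*x^2 + 2*x - 1:
  f'(x)  = 12*x^2 - 8*x + 2
  f''(x) = 24*x - 8
Substitute x = B_t and multiply the f'' term by 1/2:
  drift     = (1/2) * (24*x - 8) evaluated at B_t = 12*B_t - 4
  diffusion = (12*x^2 - 8*x + 2) evaluated at B_t = 12*B_t^2 - 8*B_t + 2
Therefore d(4*B_t^3 - 4*B_t^2 + 2*B_t - 1) = (12*B_t - 4) dt + (12*B_t^2 - 8*B_t + 2) dB_t.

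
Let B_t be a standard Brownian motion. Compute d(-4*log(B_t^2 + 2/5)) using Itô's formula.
d(-4*log(B_t^2 + 2/5)) = (20*(5*B_t^2 - 2)/(5*B_t^2 + 2)^2) dt + (-40*B_t/(5*B_t^2 + 2)) dB_t

Itô's formula for f(B_t) gives d f(B_t) = f'(B_t) dB_t + (1/2) f''(B_t) dt. Compute derivatives of f(x) = -4*log(x^2 + 2/5):
  f'(x)  = -40*x/(5*x^2 + 2)
  f''(x) = 40*(5*x^2 - 2)/(5*x^2 + 2)^2
Substitute x = B_t and multiply the f'' term by 1/2:
  drift     = (1/2) * (40*(5*x^2 - 2)/(5*x^2 + 2)^2) evaluated at B_t = 20*(5*B_t^2 - 2)/(5*B_t^2 + 2)^2
  diffusion = (-40*x/(5*x^2 + 2)) evaluated at B_t = -40*B_t/(5*B_t^2 + 2)
Therefore d(-4*log(B_t^2 + 2/5)) = (20*(5*B_t^2 - 2)/(5*B_t^2 + 2)^2) dt + (-40*B_t/(5*B_t^2 + 2)) dB_t.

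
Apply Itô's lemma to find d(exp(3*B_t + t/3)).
d(exp(3*B_t + t/3)) = (29*exp(3*B_t + t/3)/6) dt + (3*exp(3*B_t + t/3)) dB_t

Itô's formula for f(t, x): d f(t, B_t) = (f_t + (1/2) f_xx) dt + f_x dB_t. Compute partials of f(t, x) = exp(t/3 + 3*x):
  f_t(t,x)  = exp(t/3 + 3*x)/3
  f_x(t,x)  = 3*exp(t/3 + 3*x)
  f_xx(t,x) = 9*exp(t/3 + 3*x)
Assemble drift = f_t + (1/2) f_xx = 29*exp(t/3 + 3*x)/6 and diffusion = f_x = 3*exp(t/3 + 3*x). Substituting x = B_t:
  d(exp(3*B_t + t/3)) = (29*exp(3*B_t + t/3)/6) dt + (3*exp(3*B_t + t/3)) dB_t.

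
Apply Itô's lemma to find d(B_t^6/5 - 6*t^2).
d(B_t^6/5 - 6*t^2) = (3*B_t^4 - 12*t) dt + (6*B_t^5/5) dB_t

Itô's formula for f(t, x): d f(t, B_t) = (f_t + (1/2) f_xx) dt + f_x dB_t. Compute partials of f(t, x) = -6*t^2 + x^6/5:
  f_t(t,x)  = -12*t
  f_x(t,x)  = 6*x^5/5
  f_xx(t,x) = 6*x^4
Assemble drift = f_t + (1/2) f_xx = -12*t + 3*x^4 and diffusion = f_x = 6*x^5/5. Substituting x = B_t:
  d(B_t^6/5 - 6*t^2) = (3*B_t^4 - 12*t) dt + (6*B_t^5/5) dB_t.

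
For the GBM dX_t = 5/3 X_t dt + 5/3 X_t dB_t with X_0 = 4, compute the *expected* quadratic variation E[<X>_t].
E[<X>_t] = 80*exp(55*t/9)/11 - 80/11

<X>_t = int_0^t ((5/3) * X_s)^2 ds. Taking expectation inside the integral: E[<X>_t] = (5/3)^2 * int_0^t E[X_s^2] ds. For GBM, E[X_s^2] = x_0^2 * exp((2 mu + sigma^2) s). Integrating:
  E[<X>_t] = (5/3)^2 * 4^2 * (exp((2*(5/3) + (5/3)^2) t) - 1) / (2*(5/3) + (5/3)^2)
           = (5/3)^2 * 4^2 * (exp((55/9) t) - 1) / (55/9) = 80*exp(55*t/9)/11 - 80/11.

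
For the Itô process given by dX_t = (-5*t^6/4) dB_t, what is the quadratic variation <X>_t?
<X>_t = 25*t^13/208

For an Itô process dX_t = a(t) dt + b(t) dB_t, the quadratic variation is <X>_t = int_0^t b(s)^2 ds (the drift term does not contribute). Here b(s) = -5*s^6/4, so
  b(s)^2 = 25*s^12/16.
Integrating from 0 to t:
  <X>_t = int_0^t (25*s^12/16) ds = 25*t^13/208.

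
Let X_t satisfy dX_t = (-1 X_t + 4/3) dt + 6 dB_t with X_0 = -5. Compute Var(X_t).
Var(X_t) = 18 - 18*exp(-2*t)

The variance V(t) = Var(X_t) satisfies V'(t) = 2 a V(t) + c^2 with V(0) = 0 (drift coefficient is linear in X, diffusion is constant). With a = -1, c = 6, the solution is
  V(t) = (c^2 / (2 a)) * (exp(2 a t) - 1)
       = (6^2 / (2*(-1))) * (exp((-2) t) - 1)
       = 18 - 18*exp(-2*t).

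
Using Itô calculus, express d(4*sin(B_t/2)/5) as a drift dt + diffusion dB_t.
d(4*sin(B_t/2)/5) = (-sin(B_t/2)/10) dt + (2*cos(B_t/2)/5) dB_t

Itô's formula for f(B_t) gives d f(B_t) = f'(B_t) dB_t + (1/2) f''(B_t) dt. Compute derivatives of f(x) = 4*sin(x/2)/5:
  f'(x)  = 2*cos(x/2)/5
  f''(x) = -sin(x/2)/5
Substitute x = B_t and multiply the f'' term by 1/2:
  drift     = (1/2) * (-sin(x/2)/5) evaluated at B_t = -sin(B_t/2)/10
  diffusion = (2*cos(x/2)/5) evaluated at B_t = 2*cos(B_t/2)/5
Therefore d(4*sin(B_t/2)/5) = (-sin(B_t/2)/10) dt + (2*cos(B_t/2)/5) dB_t.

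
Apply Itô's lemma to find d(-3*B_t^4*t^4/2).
d(-3*B_t^4*t^4/2) = (B_t^2*t^3*(-6*B_t^2 - 9*t)) dt + (-6*B_t^3*t^4) dB_t

Itô's formula for f(t, x): d f(t, B_t) = (f_t + (1/2) f_xx) dt + f_x dB_t. Compute partials of f(t, x) = -3*t^4*x^4/2:
  f_t(t,x)  = -6*t^3*x^4
  f_x(t,x)  = -6*t^4*x^3
  f_xx(t,x) = -18*t^4*x^2
Assemble drift = f_t + (1/2) f_xx = t^3*x^2*(-9*t - 6*x^2) and diffusion = f_x = -6*t^4*x^3. Substituting x = B_t:
  d(-3*B_t^4*t^4/2) = (B_t^2*t^3*(-6*B_t^2 - 9*t)) dt + (-6*B_t^3*t^4) dB_t.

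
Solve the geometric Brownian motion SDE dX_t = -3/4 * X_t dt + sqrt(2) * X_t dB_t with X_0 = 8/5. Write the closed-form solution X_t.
X_t = 8/5 * exp((-7/4) * t + (sqrt(2)) * B_t)

For GBM dX = mu X dt + sigma X dB with X_0 = x_0, apply Itô to Y = log X: dY = (mu - sigma^2/2) dt + sigma dB, so Y_t = log(x_0) + (mu - sigma^2/2) t + sigma B_t and hence X_t = x_0 * exp((mu - sigma^2/2) t + sigma B_t).
With mu = -3/4, sigma = sqrt(2), x_0 = 8/5, this gives:
  X_t = 8/5 * exp((-7/4) * t + (sqrt(2)) * B_t).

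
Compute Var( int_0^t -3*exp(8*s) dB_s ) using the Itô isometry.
Var = 9*exp(16*t)/16 - 9/16

The Itô integral of a deterministic integrand f(s) has mean 0 because each increment f(s) * (B_{s+ds} - B_s) has mean 0. By the Itô isometry:
  Var( int_0^t f(s) dB_s ) = E[ (int_0^t f(s) dB_s)^2 ] = int_0^t f(s)^2 ds.
Here f(s) = -3*exp(8*s), so f(s)^2 = 9*exp(16*s). Integrate:
  int_0^t (9*exp(16*s)) ds = 9*exp(16*t)/16 - 9/16.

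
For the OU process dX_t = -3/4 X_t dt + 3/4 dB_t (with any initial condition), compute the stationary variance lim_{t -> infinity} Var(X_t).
lim Var(X_t) = 3/8

The OU SDE dX = -theta X dt + sigma dB admits the integrating factor exp(theta t): d(exp(theta t) X_t) = sigma exp(theta t) dB_t. Integrating from 0 to t gives X_t = x_0 * exp(-theta t) + sigma * int_0^t exp(-theta (t-s)) dB_s for any initial x_0. The Itô integral has variance (by the Itô isometry) sigma^2 * int_0^t exp(-2 theta (t - s)) ds = sigma^2 * (1 - exp(-2 theta t)) / (2 theta), independent of x_0.
With theta = 3/4, sigma = 3/4:
  Var(X_t) = (3/4)^2 * (1 - exp(-2*3/4 t)) / (2 * 3/4) = 3/8 - 3*exp(-3*t/2)/8.
As t -> infinity, exp(-2*3/4 t) -> 0, so the stationary variance is sigma^2 / (2 theta) = 3/8.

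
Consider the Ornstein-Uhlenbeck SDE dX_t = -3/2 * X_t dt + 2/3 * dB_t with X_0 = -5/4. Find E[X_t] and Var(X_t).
E[X_t] = -5*exp(-3*t/2)/4; Var(X_t) = 4/27 - 4*exp(-3*t)/27

The OU SDE dX = -theta X dt + sigma dB admits the integrating factor exp(theta t): d(exp(theta t) X_t) = sigma exp(theta t) dB_t. Integrating from 0 to t:
  X_t = x_0 * exp(-theta t) + sigma * int_0^t exp(-theta (t-s)) dB_s.
The Itô integral has mean 0 and (by the Itô isometry) variance sigma^2 * int_0^t exp(-2 theta (t - s)) ds = sigma^2 * (1 - exp(-2 theta t)) / (2 theta).
With theta = 3/2, sigma = 2/3, x_0 = -5/4:
  E[X_t] = -5/4 * exp(-3/2 t) = -5*exp(-3*t/2)/4
  Var(X_t) = (2/3)^2 * (1 - exp(-2*3/2 t)) / (2 * 3/2) = 4/27 - 4*exp(-3*t)/27.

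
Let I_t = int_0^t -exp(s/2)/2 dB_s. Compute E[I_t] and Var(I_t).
E[I_t] = 0; Var(I_t) = exp(t)/4 - 1/4

The Itô integral of a deterministic integrand f(s) has mean 0 because each increment f(s) * (B_{s+ds} - B_s) has mean 0. By the Itô isometry:
  Var( int_0^t f(s) dB_s ) = E[ (int_0^t f(s) dB_s)^2 ] = int_0^t f(s)^2 ds.
Here f(s) = -exp(s/2)/2, so f(s)^2 = exp(s)/4. Integrate:
  int_0^t (exp(s)/4) ds = exp(t)/4 - 1/4.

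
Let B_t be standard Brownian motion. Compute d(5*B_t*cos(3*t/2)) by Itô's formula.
d(5*B_t*cos(3*t/2)) = (-15*B_t*sin(3*t/2)/2) dt + (5*cos(3*t/2)) dB_t

Itô's formula for f(t, x): d f(t, B_t) = (f_t + (1/2) f_xx) dt + f_x dB_t. Compute partials of f(t, x) = 5*x*cos(3*t/2):
  f_t(t,x)  = -15*x*sin(3*t/2)/2
  f_x(t,x)  = 5*cos(3*t/2)
  f_xx(t,x) = 0
Assemble drift = f_t + (1/2) f_xx = -15*x*sin(3*t/2)/2 and diffusion = f_x = 5*cos(3*t/2). Substituting x = B_t:
  d(5*B_t*cos(3*t/2)) = (-15*B_t*sin(3*t/2)/2) dt + (5*cos(3*t/2)) dB_t.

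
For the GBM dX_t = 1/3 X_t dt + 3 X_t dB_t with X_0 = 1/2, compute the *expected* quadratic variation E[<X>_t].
E[<X>_t] = 27*exp(29*t/3)/116 - 27/116

<X>_t = int_0^t (3 * X_s)^2 ds. Taking expectation inside the integral: E[<X>_t] = 3^2 * int_0^t E[X_s^2] ds. For GBM, E[X_s^2] = x_0^2 * exp((2 mu + sigma^2) s). Integrating:
  E[<X>_t] = 3^2 * (1/2)^2 * (exp((2*(1/3) + 3^2) t) - 1) / (2*(1/3) + 3^2)
           = 3^2 * (1/2)^2 * (exp((29/3) t) - 1) / (29/3) = 27*exp(29*t/3)/116 - 27/116.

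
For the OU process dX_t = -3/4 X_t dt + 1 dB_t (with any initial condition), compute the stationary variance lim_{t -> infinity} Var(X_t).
lim Var(X_t) = 2/3

The OU SDE dX = -theta X dt + sigma dB admits the integrating factor exp(theta t): d(exp(theta t) X_t) = sigma exp(theta t) dB_t. Integrating from 0 to t gives X_t = x_0 * exp(-theta t) + sigma * int_0^t exp(-theta (t-s)) dB_s for any initial x_0. The Itô integral has variance (by the Itô isometry) sigma^2 * int_0^t exp(-2 theta (t - s)) ds = sigma^2 * (1 - exp(-2 theta t)) / (2 theta), independent of x_0.
With theta = 3/4, sigma = 1:
  Var(X_t) = (1)^2 * (1 - exp(-2*3/4 t)) / (2 * 3/4) = 2/3 - 2*exp(-3*t/2)/3.
As t -> infinity, exp(-2*3/4 t) -> 0, so the stationary variance is sigma^2 / (2 theta) = 2/3.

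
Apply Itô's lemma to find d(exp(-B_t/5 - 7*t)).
d(exp(-B_t/5 - 7*t)) = (-349*exp(-B_t/5 - 7*t)/50) dt + (-exp(-B_t/5 - 7*t)/5) dB_t

Itô's formula for f(t, x): d f(t, B_t) = (f_t + (1/2) f_xx) dt + f_x dB_t. Compute partials of f(t, x) = exp(-7*t - x/5):
  f_t(t,x)  = -7*exp(-7*t - x/5)
  f_x(t,x)  = -exp(-7*t - x/5)/5
  f_xx(t,x) = exp(-7*t - x/5)/25
Assemble drift = f_t + (1/2) f_xx = -349*exp(-7*t - x/5)/50 and diffusion = f_x = -exp(-7*t - x/5)/5. Substituting x = B_t:
  d(exp(-B_t/5 - 7*t)) = (-349*exp(-B_t/5 - 7*t)/50) dt + (-exp(-B_t/5 - 7*t)/5) dB_t.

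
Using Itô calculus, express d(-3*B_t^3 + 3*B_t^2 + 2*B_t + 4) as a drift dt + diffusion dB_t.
d(-3*B_t^3 + 3*B_t^2 + 2*B_t + 4) = (3 - 9*B_t) dt + (-9*B_t^2 + 6*B_t + 2) dB_t

Itô's formula for f(B_t) gives d f(B_t) = f'(B_t) dB_t + (1/2) f''(B_t) dt. Compute derivatives of f(x) = -3*x^3 + 3*x^2 + 2*x + 4:
  f'(x)  = -9*x^2 + 6*x + 2
  f''(x) = 6 - 18*x
Substitute x = B_t and multiply the f'' term by 1/2:
  drift     = (1/2) * (6 - 18*x) evaluated at B_t = 3 - 9*B_t
  diffusion = (-9*x^2 + 6*x + 2) evaluated at B_t = -9*B_t^2 + 6*B_t + 2
Therefore d(-3*B_t^3 + 3*B_t^2 + 2*B_t + 4) = (3 - 9*B_t) dt + (-9*B_t^2 + 6*B_t + 2) dB_t.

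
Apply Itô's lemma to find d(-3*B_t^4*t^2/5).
d(-3*B_t^4*t^2/5) = (6*B_t^2*t*(-B_t^2 - 3*t)/5) dt + (-12*B_t^3*t^2/5) dB_t

Itô's formula for f(t, x): d f(t, B_t) = (f_t + (1/2) f_xx) dt + f_x dB_t. Compute partials of f(t, x) = -3*t^2*x^4/5:
  f_t(t,x)  = -6*t*x^4/5
  f_x(t,x)  = -12*t^2*x^3/5
  f_xx(t,x) = -36*t^2*x^2/5
Assemble drift = f_t + (1/2) f_xx = 6*t*x^2*(-3*t - x^2)/5 and diffusion = f_x = -12*t^2*x^3/5. Substituting x = B_t:
  d(-3*B_t^4*t^2/5) = (6*B_t^2*t*(-B_t^2 - 3*t)/5) dt + (-12*B_t^3*t^2/5) dB_t.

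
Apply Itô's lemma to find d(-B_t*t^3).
d(-B_t*t^3) = (-3*B_t*t^2) dt + (-t^3) dB_t

Itô's formula for f(t, x): d f(t, B_t) = (f_t + (1/2) f_xx) dt + f_x dB_t. Compute partials of f(t, x) = -t^3*x:
  f_t(t,x)  = -3*t^2*x
  f_x(t,x)  = -t^3
  f_xx(t,x) = 0
Assemble drift = f_t + (1/2) f_xx = -3*t^2*x and diffusion = f_x = -t^3. Substituting x = B_t:
  d(-B_t*t^3) = (-3*B_t*t^2) dt + (-t^3) dB_t.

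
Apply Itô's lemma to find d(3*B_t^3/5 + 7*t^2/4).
d(3*B_t^3/5 + 7*t^2/4) = (9*B_t/5 + 7*t/2) dt + (9*B_t^2/5) dB_t

Itô's formula for f(t, x): d f(t, B_t) = (f_t + (1/2) f_xx) dt + f_x dB_t. Compute partials of f(t, x) = 7*t^2/4 + 3*x^3/5:
  f_t(t,x)  = 7*t/2
  f_x(t,x)  = 9*x^2/5
  f_xx(t,x) = 18*x/5
Assemble drift = f_t + (1/2) f_xx = 7*t/2 + 9*x/5 and diffusion = f_x = 9*x^2/5. Substituting x = B_t:
  d(3*B_t^3/5 + 7*t^2/4) = (9*B_t/5 + 7*t/2) dt + (9*B_t^2/5) dB_t.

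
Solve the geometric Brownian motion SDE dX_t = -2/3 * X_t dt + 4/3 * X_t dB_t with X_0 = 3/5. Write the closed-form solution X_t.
X_t = 3/5 * exp((-14/9) * t + (4/3) * B_t)

For GBM dX = mu X dt + sigma X dB with X_0 = x_0, apply Itô to Y = log X: dY = (mu - sigma^2/2) dt + sigma dB, so Y_t = log(x_0) + (mu - sigma^2/2) t + sigma B_t and hence X_t = x_0 * exp((mu - sigma^2/2) t + sigma B_t).
With mu = -2/3, sigma = 4/3, x_0 = 3/5, this gives:
  X_t = 3/5 * exp((-14/9) * t + (4/3) * B_t).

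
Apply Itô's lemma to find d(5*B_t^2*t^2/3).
d(5*B_t^2*t^2/3) = (5*t*(2*B_t^2 + t)/3) dt + (10*B_t*t^2/3) dB_t

Itô's formula for f(t, x): d f(t, B_t) = (f_t + (1/2) f_xx) dt + f_x dB_t. Compute partials of f(t, x) = 5*t^2*x^2/3:
  f_t(t,x)  = 10*t*x^2/3
  f_x(t,x)  = 10*t^2*x/3
  f_xx(t,x) = 10*t^2/3
Assemble drift = f_t + (1/2) f_xx = 5*t*(t + 2*x^2)/3 and diffusion = f_x = 10*t^2*x/3. Substituting x = B_t:
  d(5*B_t^2*t^2/3) = (5*t*(2*B_t^2 + t)/3) dt + (10*B_t*t^2/3) dB_t.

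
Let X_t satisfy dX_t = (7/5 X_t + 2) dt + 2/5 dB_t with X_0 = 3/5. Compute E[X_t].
E[X_t] = 71*exp(7*t/5)/35 - 10/7

Taking expectations and using E[dB_t] = 0, the mean m(t) = E[X_t] satisfies the ODE m'(t) = a m(t) + b with m(0) = x_0. With a = 7/5, b = 2, x_0 = 3/5, the solution is
  m(t) = x_0 * exp(a t) + (b/a) * (exp(a t) - 1)
       = (3/5) * exp((7/5) t) + (2/(7/5)) * (exp((7/5) t) - 1)
       = 71*exp(7*t/5)/35 - 10/7.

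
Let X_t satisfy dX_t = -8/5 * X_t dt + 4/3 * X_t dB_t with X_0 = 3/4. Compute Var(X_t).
Var(X_t) = (9*exp(16*t/9) - 9)*exp(-16*t/5)/16

For GBM dX = mu X dt + sigma X dB with X_0 = x_0, apply Itô to Y = log X: dY = (mu - sigma^2/2) dt + sigma dB, so Y_t = log(x_0) + (mu - sigma^2/2) t + sigma B_t and hence X_t = x_0 * exp((mu - sigma^2/2) t + sigma B_t).
With mu = -8/5, sigma = 4/3, x_0 = 3/4, this gives:
  X_t = 3/4 * exp((-112/45) * t + (4/3) * B_t).
Since sigma*B_t ~ Normal(0, sigma^2 t), E[exp(sigma*B_t)] = exp(sigma^2 t / 2); so E[X_t] = x_0 * exp((mu - sigma^2/2) t) * exp(sigma^2 t / 2) = x_0 * exp(mu t) = 3*exp(-8*t/5)/4.
Var(X_t) = E[X_t^2] - (E[X_t])^2 = x_0^2 * exp(2 mu t) * (exp(sigma^2 t) - 1) = (9*exp(16*t/9) - 9)*exp(-16*t/5)/16.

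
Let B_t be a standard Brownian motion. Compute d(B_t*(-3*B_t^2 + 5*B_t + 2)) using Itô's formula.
d(B_t*(-3*B_t^2 + 5*B_t + 2)) = (5 - 9*B_t) dt + (-9*B_t^2 + 10*B_t + 2) dB_t

Itô's formula for f(B_t) gives d f(B_t) = f'(B_t) dB_t + (1/2) f''(B_t) dt. Compute derivatives of f(x) = x*(-3*x^2 + 5*x + 2):
  f'(x)  = -9*x^2 + 10*x + 2
  f''(x) = 10 - 18*x
Substitute x = B_t and multiply the f'' term by 1/2:
  drift     = (1/2) * (10 - 18*x) evaluated at B_t = 5 - 9*B_t
  diffusion = (-9*x^2 + 10*x + 2) evaluated at B_t = -9*B_t^2 + 10*B_t + 2
Therefore d(B_t*(-3*B_t^2 + 5*B_t + 2)) = (5 - 9*B_t) dt + (-9*B_t^2 + 10*B_t + 2) dB_t.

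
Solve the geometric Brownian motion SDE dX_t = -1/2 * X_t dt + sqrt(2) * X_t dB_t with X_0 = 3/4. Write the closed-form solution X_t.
X_t = 3/4 * exp((-3/2) * t + (sqrt(2)) * B_t)

For GBM dX = mu X dt + sigma X dB with X_0 = x_0, apply Itô to Y = log X: dY = (mu - sigma^2/2) dt + sigma dB, so Y_t = log(x_0) + (mu - sigma^2/2) t + sigma B_t and hence X_t = x_0 * exp((mu - sigma^2/2) t + sigma B_t).
With mu = -1/2, sigma = sqrt(2), x_0 = 3/4, this gives:
  X_t = 3/4 * exp((-3/2) * t + (sqrt(2)) * B_t).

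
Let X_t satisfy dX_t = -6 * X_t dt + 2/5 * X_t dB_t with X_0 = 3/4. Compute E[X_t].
E[X_t] = 3*exp(-6*t)/4

For GBM dX = mu X dt + sigma X dB with X_0 = x_0, apply Itô to Y = log X: dY = (mu - sigma^2/2) dt + sigma dB, so Y_t = log(x_0) + (mu - sigma^2/2) t + sigma B_t and hence X_t = x_0 * exp((mu - sigma^2/2) t + sigma B_t).
With mu = -6, sigma = 2/5, x_0 = 3/4, this gives:
  X_t = 3/4 * exp((-152/25) * t + (2/5) * B_t).
Since sigma*B_t ~ Normal(0, sigma^2 t), E[exp(sigma*B_t)] = exp(sigma^2 t / 2); so E[X_t] = x_0 * exp((mu - sigma^2/2) t) * exp(sigma^2 t / 2) = x_0 * exp(mu t) = 3*exp(-6*t)/4.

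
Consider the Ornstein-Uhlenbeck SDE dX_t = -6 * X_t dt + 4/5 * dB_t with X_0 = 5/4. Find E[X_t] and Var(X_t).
E[X_t] = 5*exp(-6*t)/4; Var(X_t) = 4/75 - 4*exp(-12*t)/75

The OU SDE dX = -theta X dt + sigma dB admits the integrating factor exp(theta t): d(exp(theta t) X_t) = sigma exp(theta t) dB_t. Integrating from 0 to t:
  X_t = x_0 * exp(-theta t) + sigma * int_0^t exp(-theta (t-s)) dB_s.
The Itô integral has mean 0 and (by the Itô isometry) variance sigma^2 * int_0^t exp(-2 theta (t - s)) ds = sigma^2 * (1 - exp(-2 theta t)) / (2 theta).
With theta = 6, sigma = 4/5, x_0 = 5/4:
  E[X_t] = 5/4 * exp(-6 t) = 5*exp(-6*t)/4
  Var(X_t) = (4/5)^2 * (1 - exp(-2*6 t)) / (2 * 6) = 4/75 - 4*exp(-12*t)/75.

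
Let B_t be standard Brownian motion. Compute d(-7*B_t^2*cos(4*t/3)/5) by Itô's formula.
d(-7*B_t^2*cos(4*t/3)/5) = (28*B_t^2*sin(4*t/3)/15 - 7*cos(4*t/3)/5) dt + (-14*B_t*cos(4*t/3)/5) dB_t

Itô's formula for f(t, x): d f(t, B_t) = (f_t + (1/2) f_xx) dt + f_x dB_t. Compute partials of f(t, x) = -7*x^2*cos(4*t/3)/5:
  f_t(t,x)  = 28*x^2*sin(4*t/3)/15
  f_x(t,x)  = -14*x*cos(4*t/3)/5
  f_xx(t,x) = -14*cos(4*t/3)/5
Assemble drift = f_t + (1/2) f_xx = 28*x^2*sin(4*t/3)/15 - 7*cos(4*t/3)/5 and diffusion = f_x = -14*x*cos(4*t/3)/5. Substituting x = B_t:
  d(-7*B_t^2*cos(4*t/3)/5) = (28*B_t^2*sin(4*t/3)/15 - 7*cos(4*t/3)/5) dt + (-14*B_t*cos(4*t/3)/5) dB_t.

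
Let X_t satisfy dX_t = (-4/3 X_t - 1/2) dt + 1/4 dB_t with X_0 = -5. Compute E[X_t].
E[X_t] = -3/8 - 37*exp(-4*t/3)/8

Taking expectations and using E[dB_t] = 0, the mean m(t) = E[X_t] satisfies the ODE m'(t) = a m(t) + b with m(0) = x_0. With a = -4/3, b = -1/2, x_0 = -5, the solution is
  m(t) = x_0 * exp(a t) + (b/a) * (exp(a t) - 1)
       = (-5) * exp((-4/3) t) + ((-1/2)/(-4/3)) * (exp((-4/3) t) - 1)
       = -3/8 - 37*exp(-4*t/3)/8.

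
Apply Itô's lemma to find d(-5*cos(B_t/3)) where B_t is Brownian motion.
d(-5*cos(B_t/3)) = (5*cos(B_t/3)/18) dt + (5*sin(B_t/3)/3) dB_t

Itô's formula for f(B_t) gives d f(B_t) = f'(B_t) dB_t + (1/2) f''(B_t) dt. Compute derivatives of f(x) = -5*cos(x/3):
  f'(x)  = 5*sin(x/3)/3
  f''(x) = 5*cos(x/3)/9
Substitute x = B_t and multiply the f'' term by 1/2:
  drift     = (1/2) * (5*cos(x/3)/9) evaluated at B_t = 5*cos(B_t/3)/18
  diffusion = (5*sin(x/3)/3) evaluated at B_t = 5*sin(B_t/3)/3
Therefore d(-5*cos(B_t/3)) = (5*cos(B_t/3)/18) dt + (5*sin(B_t/3)/3) dB_t.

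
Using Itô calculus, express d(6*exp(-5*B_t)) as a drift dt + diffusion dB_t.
d(6*exp(-5*B_t)) = (75*exp(-5*B_t)) dt + (-30*exp(-5*B_t)) dB_t

Itô's formula for f(B_t) gives d f(B_t) = f'(B_t) dB_t + (1/2) f''(B_t) dt. Compute derivatives of f(x) = 6*exp(-5*x):
  f'(x)  = -30*exp(-5*x)
  f''(x) = 150*exp(-5*x)
Substitute x = B_t and multiply the f'' term by 1/2:
  drift     = (1/2) * (150*exp(-5*x)) evaluated at B_t = 75*exp(-5*B_t)
  diffusion = (-30*exp(-5*x)) evaluated at B_t = -30*exp(-5*B_t)
Therefore d(6*exp(-5*B_t)) = (75*exp(-5*B_t)) dt + (-30*exp(-5*B_t)) dB_t.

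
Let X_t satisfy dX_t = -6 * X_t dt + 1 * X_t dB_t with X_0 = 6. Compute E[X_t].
E[X_t] = 6*exp(-6*t)

For GBM dX = mu X dt + sigma X dB with X_0 = x_0, apply Itô to Y = log X: dY = (mu - sigma^2/2) dt + sigma dB, so Y_t = log(x_0) + (mu - sigma^2/2) t + sigma B_t and hence X_t = x_0 * exp((mu - sigma^2/2) t + sigma B_t).
With mu = -6, sigma = 1, x_0 = 6, this gives:
  X_t = 6 * exp((-13/2) * t + (1) * B_t).
Since sigma*B_t ~ Normal(0, sigma^2 t), E[exp(sigma*B_t)] = exp(sigma^2 t / 2); so E[X_t] = x_0 * exp((mu - sigma^2/2) t) * exp(sigma^2 t / 2) = x_0 * exp(mu t) = 6*exp(-6*t).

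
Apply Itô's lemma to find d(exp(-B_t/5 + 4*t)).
d(exp(-B_t/5 + 4*t)) = (201*exp(-B_t/5 + 4*t)/50) dt + (-exp(-B_t/5 + 4*t)/5) dB_t

Itô's formula for f(t, x): d f(t, B_t) = (f_t + (1/2) f_xx) dt + f_x dB_t. Compute partials of f(t, x) = exp(4*t - x/5):
  f_t(t,x)  = 4*exp(4*t - x/5)
  f_x(t,x)  = -exp(4*t - x/5)/5
  f_xx(t,x) = exp(4*t - x/5)/25
Assemble drift = f_t + (1/2) f_xx = 201*exp(4*t - x/5)/50 and diffusion = f_x = -exp(4*t - x/5)/5. Substituting x = B_t:
  d(exp(-B_t/5 + 4*t)) = (201*exp(-B_t/5 + 4*t)/50) dt + (-exp(-B_t/5 + 4*t)/5) dB_t.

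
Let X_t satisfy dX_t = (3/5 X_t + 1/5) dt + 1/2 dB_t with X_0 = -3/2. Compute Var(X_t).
Var(X_t) = 5*exp(6*t/5)/24 - 5/24

The variance V(t) = Var(X_t) satisfies V'(t) = 2 a V(t) + c^2 with V(0) = 0 (drift coefficient is linear in X, diffusion is constant). With a = 3/5, c = 1/2, the solution is
  V(t) = (c^2 / (2 a)) * (exp(2 a t) - 1)
       = ((1/2)^2 / (2*(3/5))) * (exp((6/5) t) - 1)
       = 5*exp(6*t/5)/24 - 5/24.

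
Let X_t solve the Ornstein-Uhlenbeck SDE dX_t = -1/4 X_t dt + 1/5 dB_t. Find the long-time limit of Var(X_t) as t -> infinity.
lim Var(X_t) = 2/25

The OU SDE dX = -theta X dt + sigma dB admits the integrating factor exp(theta t): d(exp(theta t) X_t) = sigma exp(theta t) dB_t. Integrating from 0 to t gives X_t = x_0 * exp(-theta t) + sigma * int_0^t exp(-theta (t-s)) dB_s for any initial x_0. The Itô integral has variance (by the Itô isometry) sigma^2 * int_0^t exp(-2 theta (t - s)) ds = sigma^2 * (1 - exp(-2 theta t)) / (2 theta), independent of x_0.
With theta = 1/4, sigma = 1/5:
  Var(X_t) = (1/5)^2 * (1 - exp(-2*1/4 t)) / (2 * 1/4) = 2/25 - 2*exp(-t/2)/25.
As t -> infinity, exp(-2*1/4 t) -> 0, so the stationary variance is sigma^2 / (2 theta) = 2/25.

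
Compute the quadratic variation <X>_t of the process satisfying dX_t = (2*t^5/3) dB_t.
<X>_t = 4*t^11/99

For an Itô process dX_t = a(t) dt + b(t) dB_t, the quadratic variation is <X>_t = int_0^t b(s)^2 ds (the drift term does not contribute). Here b(s) = 2*s^5/3, so
  b(s)^2 = 4*s^10/9.
Integrating from 0 to t:
  <X>_t = int_0^t (4*s^10/9) ds = 4*t^11/99.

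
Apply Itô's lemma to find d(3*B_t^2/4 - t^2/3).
d(3*B_t^2/4 - t^2/3) = (3/4 - 2*t/3) dt + (3*B_t/2) dB_t

Itô's formula for f(t, x): d f(t, B_t) = (f_t + (1/2) f_xx) dt + f_x dB_t. Compute partials of f(t, x) = -t^2/3 + 3*x^2/4:
  f_t(t,x)  = -2*t/3
  f_x(t,x)  = 3*x/2
  f_xx(t,x) = 3/2
Assemble drift = f_t + (1/2) f_xx = 3/4 - 2*t/3 and diffusion = f_x = 3*x/2. Substituting x = B_t:
  d(3*B_t^2/4 - t^2/3) = (3/4 - 2*t/3) dt + (3*B_t/2) dB_t.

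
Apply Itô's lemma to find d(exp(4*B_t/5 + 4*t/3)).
d(exp(4*B_t/5 + 4*t/3)) = (124*exp(4*B_t/5 + 4*t/3)/75) dt + (4*exp(4*B_t/5 + 4*t/3)/5) dB_t

Itô's formula for f(t, x): d f(t, B_t) = (f_t + (1/2) f_xx) dt + f_x dB_t. Compute partials of f(t, x) = exp(4*t/3 + 4*x/5):
  f_t(t,x)  = 4*exp(4*t/3 + 4*x/5)/3
  f_x(t,x)  = 4*exp(4*t/3 + 4*x/5)/5
  f_xx(t,x) = 16*exp(4*t/3 + 4*x/5)/25
Assemble drift = f_t + (1/2) f_xx = 124*exp(4*t/3 + 4*x/5)/75 and diffusion = f_x = 4*exp(4*t/3 + 4*x/5)/5. Substituting x = B_t:
  d(exp(4*B_t/5 + 4*t/3)) = (124*exp(4*B_t/5 + 4*t/3)/75) dt + (4*exp(4*B_t/5 + 4*t/3)/5) dB_t.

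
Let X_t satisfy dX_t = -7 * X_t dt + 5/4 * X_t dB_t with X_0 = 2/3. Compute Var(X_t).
Var(X_t) = (4*exp(25*t/16) - 4)*exp(-14*t)/9

For GBM dX = mu X dt + sigma X dB with X_0 = x_0, apply Itô to Y = log X: dY = (mu - sigma^2/2) dt + sigma dB, so Y_t = log(x_0) + (mu - sigma^2/2) t + sigma B_t and hence X_t = x_0 * exp((mu - sigma^2/2) t + sigma B_t).
With mu = -7, sigma = 5/4, x_0 = 2/3, this gives:
  X_t = 2/3 * exp((-249/32) * t + (5/4) * B_t).
Since sigma*B_t ~ Normal(0, sigma^2 t), E[exp(sigma*B_t)] = exp(sigma^2 t / 2); so E[X_t] = x_0 * exp((mu - sigma^2/2) t) * exp(sigma^2 t / 2) = x_0 * exp(mu t) = 2*exp(-7*t)/3.
Var(X_t) = E[X_t^2] - (E[X_t])^2 = x_0^2 * exp(2 mu t) * (exp(sigma^2 t) - 1) = (4*exp(25*t/16) - 4)*exp(-14*t)/9.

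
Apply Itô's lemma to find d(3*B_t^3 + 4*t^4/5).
d(3*B_t^3 + 4*t^4/5) = (9*B_t + 16*t^3/5) dt + (9*B_t^2) dB_t

Itô's formula for f(t, x): d f(t, B_t) = (f_t + (1/2) f_xx) dt + f_x dB_t. Compute partials of f(t, x) = 4*t^4/5 + 3*x^3:
  f_t(t,x)  = 16*t^3/5
  f_x(t,x)  = 9*x^2
  f_xx(t,x) = 18*x
Assemble drift = f_t + (1/2) f_xx = 16*t^3/5 + 9*x and diffusion = f_x = 9*x^2. Substituting x = B_t:
  d(3*B_t^3 + 4*t^4/5) = (9*B_t + 16*t^3/5) dt + (9*B_t^2) dB_t.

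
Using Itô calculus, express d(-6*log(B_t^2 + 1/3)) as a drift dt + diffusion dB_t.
d(-6*log(B_t^2 + 1/3)) = (18*(3*B_t^2 - 1)/(3*B_t^2 + 1)^2) dt + (-36*B_t/(3*B_t^2 + 1)) dB_t

Itô's formula for f(B_t) gives d f(B_t) = f'(B_t) dB_t + (1/2) f''(B_t) dt. Compute derivatives of f(x) = -6*log(x^2 + 1/3):
  f'(x)  = -36*x/(3*x^2 + 1)
  f''(x) = 36*(3*x^2 - 1)/(3*x^2 + 1)^2
Substitute x = B_t and multiply the f'' term by 1/2:
  drift     = (1/2) * (36*(3*x^2 - 1)/(3*x^2 + 1)^2) evaluated at B_t = 18*(3*B_t^2 - 1)/(3*B_t^2 + 1)^2
  diffusion = (-36*x/(3*x^2 + 1)) evaluated at B_t = -36*B_t/(3*B_t^2 + 1)
Therefore d(-6*log(B_t^2 + 1/3)) = (18*(3*B_t^2 - 1)/(3*B_t^2 + 1)^2) dt + (-36*B_t/(3*B_t^2 + 1)) dB_t.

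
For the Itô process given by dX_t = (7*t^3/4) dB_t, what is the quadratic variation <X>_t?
<X>_t = 7*t^7/16

For an Itô process dX_t = a(t) dt + b(t) dB_t, the quadratic variation is <X>_t = int_0^t b(s)^2 ds (the drift term does not contribute). Here b(s) = 7*s^3/4, so
  b(s)^2 = 49*s^6/16.
Integrating from 0 to t:
  <X>_t = int_0^t (49*s^6/16) ds = 7*t^7/16.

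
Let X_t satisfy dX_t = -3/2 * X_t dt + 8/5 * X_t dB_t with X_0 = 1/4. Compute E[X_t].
E[X_t] = exp(-3*t/2)/4

For GBM dX = mu X dt + sigma X dB with X_0 = x_0, apply Itô to Y = log X: dY = (mu - sigma^2/2) dt + sigma dB, so Y_t = log(x_0) + (mu - sigma^2/2) t + sigma B_t and hence X_t = x_0 * exp((mu - sigma^2/2) t + sigma B_t).
With mu = -3/2, sigma = 8/5, x_0 = 1/4, this gives:
  X_t = 1/4 * exp((-139/50) * t + (8/5) * B_t).
Since sigma*B_t ~ Normal(0, sigma^2 t), E[exp(sigma*B_t)] = exp(sigma^2 t / 2); so E[X_t] = x_0 * exp((mu - sigma^2/2) t) * exp(sigma^2 t / 2) = x_0 * exp(mu t) = exp(-3*t/2)/4.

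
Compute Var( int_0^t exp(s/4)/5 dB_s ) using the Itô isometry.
Var = 2*exp(t/2)/25 - 2/25

The Itô integral of a deterministic integrand f(s) has mean 0 because each increment f(s) * (B_{s+ds} - B_s) has mean 0. By the Itô isometry:
  Var( int_0^t f(s) dB_s ) = E[ (int_0^t f(s) dB_s)^2 ] = int_0^t f(s)^2 ds.
Here f(s) = exp(s/4)/5, so f(s)^2 = exp(s/2)/25. Integrate:
  int_0^t (exp(s/2)/25) ds = 2*exp(t/2)/25 - 2/25.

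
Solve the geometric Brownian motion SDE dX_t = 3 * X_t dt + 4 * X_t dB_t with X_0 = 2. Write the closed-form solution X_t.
X_t = 2 * exp((-5) * t + (4) * B_t)

For GBM dX = mu X dt + sigma X dB with X_0 = x_0, apply Itô to Y = log X: dY = (mu - sigma^2/2) dt + sigma dB, so Y_t = log(x_0) + (mu - sigma^2/2) t + sigma B_t and hence X_t = x_0 * exp((mu - sigma^2/2) t + sigma B_t).
With mu = 3, sigma = 4, x_0 = 2, this gives:
  X_t = 2 * exp((-5) * t + (4) * B_t).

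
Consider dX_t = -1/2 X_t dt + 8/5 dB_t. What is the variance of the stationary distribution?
lim Var(X_t) = 64/25

The OU SDE dX = -theta X dt + sigma dB admits the integrating factor exp(theta t): d(exp(theta t) X_t) = sigma exp(theta t) dB_t. Integrating from 0 to t gives X_t = x_0 * exp(-theta t) + sigma * int_0^t exp(-theta (t-s)) dB_s for any initial x_0. The Itô integral has variance (by the Itô isometry) sigma^2 * int_0^t exp(-2 theta (t - s)) ds = sigma^2 * (1 - exp(-2 theta t)) / (2 theta), independent of x_0.
With theta = 1/2, sigma = 8/5:
  Var(X_t) = (8/5)^2 * (1 - exp(-2*1/2 t)) / (2 * 1/2) = 64/25 - 64*exp(-t)/25.
As t -> infinity, exp(-2*1/2 t) -> 0, so the stationary variance is sigma^2 / (2 theta) = 64/25.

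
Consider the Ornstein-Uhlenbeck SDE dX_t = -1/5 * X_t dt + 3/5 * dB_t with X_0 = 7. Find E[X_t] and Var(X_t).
E[X_t] = 7*exp(-t/5); Var(X_t) = 9/10 - 9*exp(-2*t/5)/10

The OU SDE dX = -theta X dt + sigma dB admits the integrating factor exp(theta t): d(exp(theta t) X_t) = sigma exp(theta t) dB_t. Integrating from 0 to t:
  X_t = x_0 * exp(-theta t) + sigma * int_0^t exp(-theta (t-s)) dB_s.
The Itô integral has mean 0 and (by the Itô isometry) variance sigma^2 * int_0^t exp(-2 theta (t - s)) ds = sigma^2 * (1 - exp(-2 theta t)) / (2 theta).
With theta = 1/5, sigma = 3/5, x_0 = 7:
  E[X_t] = 7 * exp(-1/5 t) = 7*exp(-t/5)
  Var(X_t) = (3/5)^2 * (1 - exp(-2*1/5 t)) / (2 * 1/5) = 9/10 - 9*exp(-2*t/5)/10.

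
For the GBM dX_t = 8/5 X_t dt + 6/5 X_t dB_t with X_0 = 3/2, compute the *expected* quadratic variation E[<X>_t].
E[<X>_t] = 81*exp(116*t/25)/116 - 81/116

<X>_t = int_0^t ((6/5) * X_s)^2 ds. Taking expectation inside the integral: E[<X>_t] = (6/5)^2 * int_0^t E[X_s^2] ds. For GBM, E[X_s^2] = x_0^2 * exp((2 mu + sigma^2) s). Integrating:
  E[<X>_t] = (6/5)^2 * (3/2)^2 * (exp((2*(8/5) + (6/5)^2) t) - 1) / (2*(8/5) + (6/5)^2)
           = (6/5)^2 * (3/2)^2 * (exp((116/25) t) - 1) / (116/25) = 81*exp(116*t/25)/116 - 81/116.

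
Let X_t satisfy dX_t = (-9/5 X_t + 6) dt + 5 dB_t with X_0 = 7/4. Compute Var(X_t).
Var(X_t) = 125/18 - 125*exp(-18*t/5)/18

The variance V(t) = Var(X_t) satisfies V'(t) = 2 a V(t) + c^2 with V(0) = 0 (drift coefficient is linear in X, diffusion is constant). With a = -9/5, c = 5, the solution is
  V(t) = (c^2 / (2 a)) * (exp(2 a t) - 1)
       = (5^2 / (2*(-9/5))) * (exp((-18/5) t) - 1)
       = 125/18 - 125*exp(-18*t/5)/18.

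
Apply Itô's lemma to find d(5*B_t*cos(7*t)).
d(5*B_t*cos(7*t)) = (-35*B_t*sin(7*t)) dt + (5*cos(7*t)) dB_t

Itô's formula for f(t, x): d f(t, B_t) = (f_t + (1/2) f_xx) dt + f_x dB_t. Compute partials of f(t, x) = 5*x*cos(7*t):
  f_t(t,x)  = -35*x*sin(7*t)
  f_x(t,x)  = 5*cos(7*t)
  f_xx(t,x) = 0
Assemble drift = f_t + (1/2) f_xx = -35*x*sin(7*t) and diffusion = f_x = 5*cos(7*t). Substituting x = B_t:
  d(5*B_t*cos(7*t)) = (-35*B_t*sin(7*t)) dt + (5*cos(7*t)) dB_t.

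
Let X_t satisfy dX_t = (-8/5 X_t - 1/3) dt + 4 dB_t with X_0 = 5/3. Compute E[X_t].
E[X_t] = -5/24 + 15*exp(-8*t/5)/8

Taking expectations and using E[dB_t] = 0, the mean m(t) = E[X_t] satisfies the ODE m'(t) = a m(t) + b with m(0) = x_0. With a = -8/5, b = -1/3, x_0 = 5/3, the solution is
  m(t) = x_0 * exp(a t) + (b/a) * (exp(a t) - 1)
       = (5/3) * exp((-8/5) t) + ((-1/3)/(-8/5)) * (exp((-8/5) t) - 1)
       = -5/24 + 15*exp(-8*t/5)/8.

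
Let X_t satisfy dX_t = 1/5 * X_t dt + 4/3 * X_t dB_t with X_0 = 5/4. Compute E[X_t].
E[X_t] = 5*exp(t/5)/4

For GBM dX = mu X dt + sigma X dB with X_0 = x_0, apply Itô to Y = log X: dY = (mu - sigma^2/2) dt + sigma dB, so Y_t = log(x_0) + (mu - sigma^2/2) t + sigma B_t and hence X_t = x_0 * exp((mu - sigma^2/2) t + sigma B_t).
With mu = 1/5, sigma = 4/3, x_0 = 5/4, this gives:
  X_t = 5/4 * exp((-31/45) * t + (4/3) * B_t).
Since sigma*B_t ~ Normal(0, sigma^2 t), E[exp(sigma*B_t)] = exp(sigma^2 t / 2); so E[X_t] = x_0 * exp((mu - sigma^2/2) t) * exp(sigma^2 t / 2) = x_0 * exp(mu t) = 5*exp(t/5)/4.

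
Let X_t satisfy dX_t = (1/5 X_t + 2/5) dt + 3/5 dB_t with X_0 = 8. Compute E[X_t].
E[X_t] = 10*exp(t/5) - 2

Taking expectations and using E[dB_t] = 0, the mean m(t) = E[X_t] satisfies the ODE m'(t) = a m(t) + b with m(0) = x_0. With a = 1/5, b = 2/5, x_0 = 8, the solution is
  m(t) = x_0 * exp(a t) + (b/a) * (exp(a t) - 1)
       = 8 * exp((1/5) t) + ((2/5)/(1/5)) * (exp((1/5) t) - 1)
       = 10*exp(t/5) - 2.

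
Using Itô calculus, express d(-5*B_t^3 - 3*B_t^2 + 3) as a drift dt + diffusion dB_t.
d(-5*B_t^3 - 3*B_t^2 + 3) = (-15*B_t - 3) dt + (3*B_t*(-5*B_t - 2)) dB_t

Itô's formula for f(B_t) gives d f(B_t) = f'(B_t) dB_t + (1/2) f''(B_t) dt. Compute derivatives of f(x) = -5*x^3 - 3*x^2 + 3:
  f'(x)  = 3*x*(-5*x - 2)
  f''(x) = -30*x - 6
Substitute x = B_t and multiply the f'' term by 1/2:
  drift     = (1/2) * (-30*x - 6) evaluated at B_t = -15*B_t - 3
  diffusion = (3*x*(-5*x - 2)) evaluated at B_t = 3*B_t*(-5*B_t - 2)
Therefore d(-5*B_t^3 - 3*B_t^2 + 3) = (-15*B_t - 3) dt + (3*B_t*(-5*B_t - 2)) dB_t.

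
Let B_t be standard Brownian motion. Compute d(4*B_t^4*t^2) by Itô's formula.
d(4*B_t^4*t^2) = (8*B_t^2*t*(B_t^2 + 3*t)) dt + (16*B_t^3*t^2) dB_t

Itô's formula for f(t, x): d f(t, B_t) = (f_t + (1/2) f_xx) dt + f_x dB_t. Compute partials of f(t, x) = 4*t^2*x^4:
  f_t(t,x)  = 8*t*x^4
  f_x(t,x)  = 16*t^2*x^3
  f_xx(t,x) = 48*t^2*x^2
Assemble drift = f_t + (1/2) f_xx = 8*t*x^2*(3*t + x^2) and diffusion = f_x = 16*t^2*x^3. Substituting x = B_t:
  d(4*B_t^4*t^2) = (8*B_t^2*t*(B_t^2 + 3*t)) dt + (16*B_t^3*t^2) dB_t.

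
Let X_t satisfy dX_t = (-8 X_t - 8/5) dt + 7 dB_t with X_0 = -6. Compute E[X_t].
E[X_t] = -1/5 - 29*exp(-8*t)/5

Taking expectations and using E[dB_t] = 0, the mean m(t) = E[X_t] satisfies the ODE m'(t) = a m(t) + b with m(0) = x_0. With a = -8, b = -8/5, x_0 = -6, the solution is
  m(t) = x_0 * exp(a t) + (b/a) * (exp(a t) - 1)
       = (-6) * exp((-8) t) + ((-8/5)/(-8)) * (exp((-8) t) - 1)
       = -1/5 - 29*exp(-8*t)/5.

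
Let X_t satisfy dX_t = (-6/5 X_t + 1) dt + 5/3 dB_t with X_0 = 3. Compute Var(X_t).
Var(X_t) = 125/108 - 125*exp(-12*t/5)/108

The variance V(t) = Var(X_t) satisfies V'(t) = 2 a V(t) + c^2 with V(0) = 0 (drift coefficient is linear in X, diffusion is constant). With a = -6/5, c = 5/3, the solution is
  V(t) = (c^2 / (2 a)) * (exp(2 a t) - 1)
       = ((5/3)^2 / (2*(-6/5))) * (exp((-12/5) t) - 1)
       = 125/108 - 125*exp(-12*t/5)/108.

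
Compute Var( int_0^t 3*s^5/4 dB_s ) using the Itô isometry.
Var = 9*t^11/176

The Itô integral of a deterministic integrand f(s) has mean 0 because each increment f(s) * (B_{s+ds} - B_s) has mean 0. By the Itô isometry:
  Var( int_0^t f(s) dB_s ) = E[ (int_0^t f(s) dB_s)^2 ] = int_0^t f(s)^2 ds.
Here f(s) = 3*s^5/4, so f(s)^2 = 9*s^10/16. Integrate:
  int_0^t (9*s^10/16) ds = 9*t^11/176.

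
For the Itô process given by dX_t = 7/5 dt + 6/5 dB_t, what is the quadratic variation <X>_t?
<X>_t = 36*t/25

For an Itô process dX_t = a(t) dt + b(t) dB_t, the quadratic variation is <X>_t = int_0^t b(s)^2 ds (the drift term does not contribute). Here b(s) = 6/5, so
  b(s)^2 = 36/25.
Integrating from 0 to t:
  <X>_t = int_0^t (36/25) ds = 36*t/25.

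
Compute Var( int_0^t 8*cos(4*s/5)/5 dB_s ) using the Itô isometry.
Var = 32*t/25 + 8*sin(4*t/5)*cos(4*t/5)/5

The Itô integral of a deterministic integrand f(s) has mean 0 because each increment f(s) * (B_{s+ds} - B_s) has mean 0. By the Itô isometry:
  Var( int_0^t f(s) dB_s ) = E[ (int_0^t f(s) dB_s)^2 ] = int_0^t f(s)^2 ds.
Here f(s) = 8*cos(4*s/5)/5, so f(s)^2 = 64*cos(4*s/5)^2/25. Integrate:
  int_0^t (64*cos(4*s/5)^2/25) ds = 32*t/25 + 8*sin(4*t/5)*cos(4*t/5)/5.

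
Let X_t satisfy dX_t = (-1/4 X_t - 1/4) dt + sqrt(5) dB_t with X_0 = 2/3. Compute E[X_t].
E[X_t] = -1 + 5*exp(-t/4)/3

Taking expectations and using E[dB_t] = 0, the mean m(t) = E[X_t] satisfies the ODE m'(t) = a m(t) + b with m(0) = x_0. With a = -1/4, b = -1/4, x_0 = 2/3, the solution is
  m(t) = x_0 * exp(a t) + (b/a) * (exp(a t) - 1)
       = (2/3) * exp((-1/4) t) + ((-1/4)/(-1/4)) * (exp((-1/4) t) - 1)
       = -1 + 5*exp(-t/4)/3.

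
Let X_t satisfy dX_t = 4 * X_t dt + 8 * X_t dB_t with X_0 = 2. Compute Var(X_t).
Var(X_t) = 4*(exp(64*t) - 1)*exp(8*t)

For GBM dX = mu X dt + sigma X dB with X_0 = x_0, apply Itô to Y = log X: dY = (mu - sigma^2/2) dt + sigma dB, so Y_t = log(x_0) + (mu - sigma^2/2) t + sigma B_t and hence X_t = x_0 * exp((mu - sigma^2/2) t + sigma B_t).
With mu = 4, sigma = 8, x_0 = 2, this gives:
  X_t = 2 * exp((-28) * t + (8) * B_t).
Since sigma*B_t ~ Normal(0, sigma^2 t), E[exp(sigma*B_t)] = exp(sigma^2 t / 2); so E[X_t] = x_0 * exp((mu - sigma^2/2) t) * exp(sigma^2 t / 2) = x_0 * exp(mu t) = 2*exp(4*t).
Var(X_t) = E[X_t^2] - (E[X_t])^2 = x_0^2 * exp(2 mu t) * (exp(sigma^2 t) - 1) = 4*(exp(64*t) - 1)*exp(8*t).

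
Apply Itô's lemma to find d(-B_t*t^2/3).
d(-B_t*t^2/3) = (-2*B_t*t/3) dt + (-t^2/3) dB_t

Itô's formula for f(t, x): d f(t, B_t) = (f_t + (1/2) f_xx) dt + f_x dB_t. Compute partials of f(t, x) = -t^2*x/3:
  f_t(t,x)  = -2*t*x/3
  f_x(t,x)  = -t^2/3
  f_xx(t,x) = 0
Assemble drift = f_t + (1/2) f_xx = -2*t*x/3 and diffusion = f_x = -t^2/3. Substituting x = B_t:
  d(-B_t*t^2/3) = (-2*B_t*t/3) dt + (-t^2/3) dB_t.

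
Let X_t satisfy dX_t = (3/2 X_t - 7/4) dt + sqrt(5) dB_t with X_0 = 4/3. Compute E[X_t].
E[X_t] = exp(3*t/2)/6 + 7/6

Taking expectations and using E[dB_t] = 0, the mean m(t) = E[X_t] satisfies the ODE m'(t) = a m(t) + b with m(0) = x_0. With a = 3/2, b = -7/4, x_0 = 4/3, the solution is
  m(t) = x_0 * exp(a t) + (b/a) * (exp(a t) - 1)
       = (4/3) * exp((3/2) t) + ((-7/4)/(3/2)) * (exp((3/2) t) - 1)
       = exp(3*t/2)/6 + 7/6.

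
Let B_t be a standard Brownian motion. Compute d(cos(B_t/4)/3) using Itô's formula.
d(cos(B_t/4)/3) = (-cos(B_t/4)/96) dt + (-sin(B_t/4)/12) dB_t

Itô's formula for f(B_t) gives d f(B_t) = f'(B_t) dB_t + (1/2) f''(B_t) dt. Compute derivatives of f(x) = cos(x/4)/3:
  f'(x)  = -sin(x/4)/12
  f''(x) = -cos(x/4)/48
Substitute x = B_t and multiply the f'' term by 1/2:
  drift     = (1/2) * (-cos(x/4)/48) evaluated at B_t = -cos(B_t/4)/96
  diffusion = (-sin(x/4)/12) evaluated at B_t = -sin(B_t/4)/12
Therefore d(cos(B_t/4)/3) = (-cos(B_t/4)/96) dt + (-sin(B_t/4)/12) dB_t.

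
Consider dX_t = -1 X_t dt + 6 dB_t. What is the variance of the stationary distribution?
lim Var(X_t) = 18

The OU SDE dX = -theta X dt + sigma dB admits the integrating factor exp(theta t): d(exp(theta t) X_t) = sigma exp(theta t) dB_t. Integrating from 0 to t gives X_t = x_0 * exp(-theta t) + sigma * int_0^t exp(-theta (t-s)) dB_s for any initial x_0. The Itô integral has variance (by the Itô isometry) sigma^2 * int_0^t exp(-2 theta (t - s)) ds = sigma^2 * (1 - exp(-2 theta t)) / (2 theta), independent of x_0.
With theta = 1, sigma = 6:
  Var(X_t) = (6)^2 * (1 - exp(-2*1 t)) / (2 * 1) = 18 - 18*exp(-2*t).
As t -> infinity, exp(-2*1 t) -> 0, so the stationary variance is sigma^2 / (2 theta) = 18.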